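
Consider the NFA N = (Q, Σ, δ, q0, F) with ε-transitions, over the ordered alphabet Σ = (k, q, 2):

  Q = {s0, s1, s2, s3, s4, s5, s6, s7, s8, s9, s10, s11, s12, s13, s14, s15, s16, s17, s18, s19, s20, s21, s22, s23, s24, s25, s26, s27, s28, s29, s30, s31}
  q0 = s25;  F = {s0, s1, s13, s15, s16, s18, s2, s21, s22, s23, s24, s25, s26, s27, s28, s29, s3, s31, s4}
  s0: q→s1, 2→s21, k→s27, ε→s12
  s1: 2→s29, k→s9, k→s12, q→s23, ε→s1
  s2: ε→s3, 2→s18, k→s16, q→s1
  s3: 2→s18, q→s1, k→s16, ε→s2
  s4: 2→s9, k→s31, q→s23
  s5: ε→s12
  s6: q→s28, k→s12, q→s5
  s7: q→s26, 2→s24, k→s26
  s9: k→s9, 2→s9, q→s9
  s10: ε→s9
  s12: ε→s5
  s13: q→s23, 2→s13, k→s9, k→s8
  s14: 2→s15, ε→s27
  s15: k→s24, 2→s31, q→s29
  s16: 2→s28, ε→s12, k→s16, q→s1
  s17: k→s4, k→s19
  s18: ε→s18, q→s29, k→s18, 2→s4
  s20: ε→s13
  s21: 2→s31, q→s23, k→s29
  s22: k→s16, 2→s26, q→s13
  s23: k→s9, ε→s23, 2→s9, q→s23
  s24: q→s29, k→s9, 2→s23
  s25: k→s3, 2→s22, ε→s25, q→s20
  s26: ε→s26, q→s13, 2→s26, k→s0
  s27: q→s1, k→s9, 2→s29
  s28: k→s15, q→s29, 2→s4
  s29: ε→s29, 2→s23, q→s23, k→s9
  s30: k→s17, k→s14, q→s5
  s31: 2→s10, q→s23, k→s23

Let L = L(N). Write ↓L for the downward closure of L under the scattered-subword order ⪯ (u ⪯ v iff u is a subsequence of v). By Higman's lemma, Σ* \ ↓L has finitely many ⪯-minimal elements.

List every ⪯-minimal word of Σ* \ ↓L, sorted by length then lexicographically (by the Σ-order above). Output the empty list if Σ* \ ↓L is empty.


A = [qk, qq2, k222, 22kkk, kk2kkk, 22k2q2].

|Q|=32, |F|=19, |δ|=89 (15 ε).
min D↑ (19 st, q0=0, F={7}): 0:k→1,q→2,2→3 1:k→4,q→5,2→6 2:k→7,q→8,2→2 3:k→4,q→2,2→9 4:k→4,q→5,2→10 5:k→7,q→8,2→11 6:k→6,q→11,2→12 7:k→7,q→7,2→7 8:k→7,q→8,2→7 9:k→13,q→2,2→9 10:k→14,q→11,2→12 11:k→7,q→8,2→8 12:k→15,q→8,2→7 13:k→16,q→5,2→17 14:k→18,q→11,2→15 15:k→8,q→8,2→7 16:k→7,q→5,2→11 17:k→11,q→8,2→15 18:k→7,q→11,2→8.
'qk': run [25, 9, 4] end={s12,s5,s8,s9} — reject; 2/2 del acc.
'qq2': run [25, 9, 2, 1] end={s9} — reject; 3/3 deletions ∈↓L.
'k222': |S_i|=[25, 20, 11, 5, 2] end={s10,s9} — reject; 4/4 del acc.
'22kkk': |S_i|=[25, 21, 18, 14, 8, 3] end={s12,s5,s9} rej; 5/5 deletions ∈↓L.
'kk2kkk': |S_i|=[25, 20, 15, 9, 7, 4, 1] end={s9} ∉↓L; 6/6 deletions ∈↓L.
'22k2q2': run [25, 21, 18, 14, 6, 2, 1] end={s9} ∉↓L; 6/6 del acc.
6 minimals (antichain).


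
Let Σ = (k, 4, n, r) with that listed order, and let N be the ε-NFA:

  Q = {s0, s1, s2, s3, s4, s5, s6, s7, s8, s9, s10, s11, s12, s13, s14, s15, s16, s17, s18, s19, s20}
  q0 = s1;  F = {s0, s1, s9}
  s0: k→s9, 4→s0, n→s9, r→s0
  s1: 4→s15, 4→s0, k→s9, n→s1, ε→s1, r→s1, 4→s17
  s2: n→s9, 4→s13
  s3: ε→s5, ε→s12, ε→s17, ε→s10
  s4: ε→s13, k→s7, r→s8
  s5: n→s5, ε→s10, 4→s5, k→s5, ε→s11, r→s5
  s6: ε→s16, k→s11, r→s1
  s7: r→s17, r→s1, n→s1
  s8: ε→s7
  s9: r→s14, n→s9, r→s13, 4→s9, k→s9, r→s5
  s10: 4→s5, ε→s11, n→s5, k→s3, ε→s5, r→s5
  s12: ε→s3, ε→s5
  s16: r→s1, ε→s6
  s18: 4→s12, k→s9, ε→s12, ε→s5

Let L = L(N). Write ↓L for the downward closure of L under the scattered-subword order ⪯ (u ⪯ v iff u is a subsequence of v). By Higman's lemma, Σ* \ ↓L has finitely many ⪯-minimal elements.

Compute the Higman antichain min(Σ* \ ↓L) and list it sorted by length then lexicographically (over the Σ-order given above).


Antichain: [kr, 4nr].

|Q|=21, |F|=3, |δ|=53 (17 ε).
min D↑ (4 st, q0=0, F={3}): 0:k→1,4→2,n→0,r→0 1:k→1,4→1,n→1,r→3 2:k→1,4→2,n→1,r→2 3:k→3,4→3,n→3,r→3 [Hopcroft].
'kr': N↓-sim [12, 9, 8] end={s10,s11,s12,s13,s14,s17,s3,s5} — reject; 2/2 deletions ∈↓L.
'4nr': run [12, 11, 9, 8] end={s10,s11,s12,s13,s14,s17,s3,s5} ∉↓L; 3/3 deletions ∈↓L.
2 words, ⪯-incomp.


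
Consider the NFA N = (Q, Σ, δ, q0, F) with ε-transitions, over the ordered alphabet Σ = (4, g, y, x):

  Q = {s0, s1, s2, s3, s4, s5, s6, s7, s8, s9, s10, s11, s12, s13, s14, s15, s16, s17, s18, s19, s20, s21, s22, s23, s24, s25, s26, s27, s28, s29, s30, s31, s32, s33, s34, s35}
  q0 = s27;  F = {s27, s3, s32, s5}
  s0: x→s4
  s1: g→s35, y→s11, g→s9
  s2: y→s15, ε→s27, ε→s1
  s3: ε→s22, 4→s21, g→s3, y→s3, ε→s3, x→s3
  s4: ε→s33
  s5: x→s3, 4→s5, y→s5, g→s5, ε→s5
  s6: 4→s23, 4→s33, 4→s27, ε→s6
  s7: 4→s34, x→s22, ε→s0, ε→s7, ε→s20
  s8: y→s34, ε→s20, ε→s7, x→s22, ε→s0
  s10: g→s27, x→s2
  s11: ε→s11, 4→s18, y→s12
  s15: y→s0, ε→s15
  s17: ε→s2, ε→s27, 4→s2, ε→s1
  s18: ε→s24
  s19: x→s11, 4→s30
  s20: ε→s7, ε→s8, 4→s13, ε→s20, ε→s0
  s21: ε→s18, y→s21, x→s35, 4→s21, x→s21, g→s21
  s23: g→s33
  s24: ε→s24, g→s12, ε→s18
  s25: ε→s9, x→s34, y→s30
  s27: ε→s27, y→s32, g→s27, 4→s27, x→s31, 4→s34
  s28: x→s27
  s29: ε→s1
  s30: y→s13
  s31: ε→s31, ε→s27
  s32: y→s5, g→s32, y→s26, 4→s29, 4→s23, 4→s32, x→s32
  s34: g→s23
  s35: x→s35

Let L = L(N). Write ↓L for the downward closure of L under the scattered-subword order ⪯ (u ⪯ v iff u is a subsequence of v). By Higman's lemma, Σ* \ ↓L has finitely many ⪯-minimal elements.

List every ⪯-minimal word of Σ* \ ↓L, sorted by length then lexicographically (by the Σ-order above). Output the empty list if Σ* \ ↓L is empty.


|Q|=36, |F|=4, |δ|=85 (31 ε).
min D↑ (5 st, q0=0, F={4}): 0:4→0,g→0,y→1,x→0 1:4→1,g→1,y→2,x→1 2:4→2,g→2,y→2,x→3 3:4→4,g→3,y→3,x→3 4:4→4,g→4,y→4,x→4 (ε-aug+det+¬).
'yyx4': |S_i|=[19, 16, 10, 7, 5] end={s12,s18,s21,s24,s35} — reject; 4/4 single-dels accept.
1 minimals (antichain).

min(Σ*\↓L) = [yyx4].


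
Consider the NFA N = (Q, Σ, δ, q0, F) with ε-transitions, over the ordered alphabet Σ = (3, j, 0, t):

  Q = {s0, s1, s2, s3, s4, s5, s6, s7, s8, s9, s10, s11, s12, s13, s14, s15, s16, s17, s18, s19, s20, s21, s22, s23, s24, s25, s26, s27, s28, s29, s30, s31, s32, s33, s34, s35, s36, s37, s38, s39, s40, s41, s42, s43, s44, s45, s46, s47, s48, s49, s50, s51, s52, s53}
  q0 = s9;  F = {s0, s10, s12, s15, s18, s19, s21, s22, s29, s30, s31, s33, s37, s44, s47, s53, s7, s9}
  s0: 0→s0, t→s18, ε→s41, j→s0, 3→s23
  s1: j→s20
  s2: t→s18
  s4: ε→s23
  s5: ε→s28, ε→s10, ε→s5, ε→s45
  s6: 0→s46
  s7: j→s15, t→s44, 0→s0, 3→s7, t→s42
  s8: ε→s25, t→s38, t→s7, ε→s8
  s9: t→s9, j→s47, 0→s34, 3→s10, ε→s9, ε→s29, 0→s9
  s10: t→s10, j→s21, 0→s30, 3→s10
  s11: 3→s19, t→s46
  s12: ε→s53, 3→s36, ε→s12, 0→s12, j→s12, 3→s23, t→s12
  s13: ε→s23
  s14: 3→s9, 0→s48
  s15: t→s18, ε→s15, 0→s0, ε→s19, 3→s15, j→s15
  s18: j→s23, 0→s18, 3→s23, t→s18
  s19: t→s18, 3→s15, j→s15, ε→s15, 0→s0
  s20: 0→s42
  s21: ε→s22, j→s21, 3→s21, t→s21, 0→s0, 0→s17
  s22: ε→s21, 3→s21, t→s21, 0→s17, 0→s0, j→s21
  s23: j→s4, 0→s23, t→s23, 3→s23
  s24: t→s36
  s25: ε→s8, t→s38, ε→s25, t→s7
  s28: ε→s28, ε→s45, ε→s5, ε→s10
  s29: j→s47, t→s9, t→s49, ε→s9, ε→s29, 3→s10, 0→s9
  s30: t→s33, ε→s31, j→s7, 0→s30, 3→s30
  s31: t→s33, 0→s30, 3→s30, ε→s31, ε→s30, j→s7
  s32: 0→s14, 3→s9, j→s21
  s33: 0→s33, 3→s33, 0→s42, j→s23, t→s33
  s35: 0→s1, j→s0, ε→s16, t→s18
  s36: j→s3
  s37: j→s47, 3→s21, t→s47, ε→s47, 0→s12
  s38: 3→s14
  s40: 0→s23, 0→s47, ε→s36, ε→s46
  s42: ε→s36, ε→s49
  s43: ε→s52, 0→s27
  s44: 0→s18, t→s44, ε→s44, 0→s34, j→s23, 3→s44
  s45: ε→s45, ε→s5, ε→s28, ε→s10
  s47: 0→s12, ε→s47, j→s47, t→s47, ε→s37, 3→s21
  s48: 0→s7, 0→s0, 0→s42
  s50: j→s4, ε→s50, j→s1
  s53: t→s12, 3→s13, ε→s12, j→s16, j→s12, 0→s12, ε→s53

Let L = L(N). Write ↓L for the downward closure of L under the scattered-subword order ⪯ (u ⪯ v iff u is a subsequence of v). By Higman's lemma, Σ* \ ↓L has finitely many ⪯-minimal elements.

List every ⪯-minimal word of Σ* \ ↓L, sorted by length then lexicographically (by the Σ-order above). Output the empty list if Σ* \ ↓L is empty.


Antichain: [j03, 30tj, 30jjt3].

|Q|=54, |F|=18, |δ|=160 (46 ε).
min D↑ (13 st, q0=0, F={9}): 0:3→1,j→2,0→0,t→0 1:3→1,j→3,0→4,t→1 2:3→3,j→2,0→5,t→2 3:3→3,j→3,0→6,t→3 4:3→4,j→7,0→4,t→8 5:3→9,j→5,0→5,t→5 6:3→9,j→6,0→6,t→10 7:3→7,j→11,0→6,t→12 8:3→8,j→9,0→8,t→8 9:3→9,j→9,0→9,t→9 10:3→9,j→9,0→10,t→10 11:3→11,j→11,0→6,t→10 12:3→12,j→9,0→10,t→12 [Hopcroft].
'j03': run [29, 23, 13, 5] end={s13,s23,s3,s36,s4} — reject; 3/3 single-dels accept.
'30tj': run [29, 22, 18, 10, 3] end={s23,s3,s4} ∉↓L; 4/4 deletions ∈↓L.
'30jjt3': run [29, 22, 18, 14, 8, 3, 2] end={s23,s4} ∉↓L; 6/6 deletions ∈↓L.
3 minimals (antichain).


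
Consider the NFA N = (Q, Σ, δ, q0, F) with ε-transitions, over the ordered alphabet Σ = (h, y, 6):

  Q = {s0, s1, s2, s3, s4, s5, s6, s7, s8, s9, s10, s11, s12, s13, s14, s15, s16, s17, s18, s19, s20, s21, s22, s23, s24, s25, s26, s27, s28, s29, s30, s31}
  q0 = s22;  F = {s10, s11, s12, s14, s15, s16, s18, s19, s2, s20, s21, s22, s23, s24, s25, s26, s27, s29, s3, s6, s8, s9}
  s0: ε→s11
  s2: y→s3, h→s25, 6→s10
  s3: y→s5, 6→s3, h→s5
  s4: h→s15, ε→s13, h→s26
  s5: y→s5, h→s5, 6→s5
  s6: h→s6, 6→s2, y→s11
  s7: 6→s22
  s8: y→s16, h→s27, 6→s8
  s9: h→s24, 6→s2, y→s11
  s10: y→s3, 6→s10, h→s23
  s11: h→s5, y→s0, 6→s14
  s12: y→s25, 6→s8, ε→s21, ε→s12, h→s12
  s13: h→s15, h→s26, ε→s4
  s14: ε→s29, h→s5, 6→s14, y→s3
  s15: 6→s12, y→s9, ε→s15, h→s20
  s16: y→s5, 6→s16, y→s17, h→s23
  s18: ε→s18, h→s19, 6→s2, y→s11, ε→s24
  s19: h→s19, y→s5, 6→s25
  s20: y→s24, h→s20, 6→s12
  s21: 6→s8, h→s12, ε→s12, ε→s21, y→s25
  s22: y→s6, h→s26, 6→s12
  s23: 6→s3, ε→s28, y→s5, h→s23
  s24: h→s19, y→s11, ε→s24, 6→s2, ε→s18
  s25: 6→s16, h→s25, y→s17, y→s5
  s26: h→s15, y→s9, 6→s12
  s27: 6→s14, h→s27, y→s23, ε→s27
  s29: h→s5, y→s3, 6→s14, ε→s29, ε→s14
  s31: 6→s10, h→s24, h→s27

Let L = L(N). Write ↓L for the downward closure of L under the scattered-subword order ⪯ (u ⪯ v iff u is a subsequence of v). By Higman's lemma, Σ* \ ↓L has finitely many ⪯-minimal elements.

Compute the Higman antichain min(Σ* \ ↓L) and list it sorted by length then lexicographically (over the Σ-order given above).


A = [yyh, 6yy, y6hy, hyhhy, 66h6h, hhhyhy].

|Q|=32, |F|=22, |δ|=96 (17 ε).
min D↑ (20 st, q0=0, F={12}): 0:h→1,y→2,6→3 1:h→4,y→5,6→3 2:h→2,y→6,6→7 3:h→3,y→8,6→9 4:h→10,y→5,6→3 5:h→11,y→6,6→7 6:h→12,y→6,6→13 7:h→8,y→14,6→15 8:h→8,y→12,6→16 9:h→17,y→16,6→9 10:h→10,y→11,6→3 11:h→18,y→6,6→7 12:h→12,y→12,6→12 13:h→12,y→14,6→13 14:h→12,y→12,6→14 15:h→19,y→14,6→15 16:h→19,y→12,6→16 17:h→17,y→19,6→13 18:h→18,y→12,6→8 19:h→19,y→12,6→14 (ε-aug+det+¬).
'yyh': |S_i|=[26, 18, 7, 1] end={s5} rej; 3/3 single-dels accept.
'6yy': |S_i|=[26, 15, 7, 2] end={s17,s5} — reject; 3/3 single-dels accept.
'y6hy': run [26, 18, 11, 7, 2] end={s17,s5} rej; 4/4 deletions ∈↓L.
'hyhhy': run [26, 25, 17, 16, 8, 2] end={s17,s5} rej; 5/5 single-dels accept.
'66h6h': |S_i|=[26, 15, 11, 7, 4, 1] end={s5} — reject; 5/5 del acc.
'hhhyhy': run [26, 25, 24, 22, 16, 8, 2] end={s17,s5} rej; 6/6 deletions ∈↓L.
6 obstructions.


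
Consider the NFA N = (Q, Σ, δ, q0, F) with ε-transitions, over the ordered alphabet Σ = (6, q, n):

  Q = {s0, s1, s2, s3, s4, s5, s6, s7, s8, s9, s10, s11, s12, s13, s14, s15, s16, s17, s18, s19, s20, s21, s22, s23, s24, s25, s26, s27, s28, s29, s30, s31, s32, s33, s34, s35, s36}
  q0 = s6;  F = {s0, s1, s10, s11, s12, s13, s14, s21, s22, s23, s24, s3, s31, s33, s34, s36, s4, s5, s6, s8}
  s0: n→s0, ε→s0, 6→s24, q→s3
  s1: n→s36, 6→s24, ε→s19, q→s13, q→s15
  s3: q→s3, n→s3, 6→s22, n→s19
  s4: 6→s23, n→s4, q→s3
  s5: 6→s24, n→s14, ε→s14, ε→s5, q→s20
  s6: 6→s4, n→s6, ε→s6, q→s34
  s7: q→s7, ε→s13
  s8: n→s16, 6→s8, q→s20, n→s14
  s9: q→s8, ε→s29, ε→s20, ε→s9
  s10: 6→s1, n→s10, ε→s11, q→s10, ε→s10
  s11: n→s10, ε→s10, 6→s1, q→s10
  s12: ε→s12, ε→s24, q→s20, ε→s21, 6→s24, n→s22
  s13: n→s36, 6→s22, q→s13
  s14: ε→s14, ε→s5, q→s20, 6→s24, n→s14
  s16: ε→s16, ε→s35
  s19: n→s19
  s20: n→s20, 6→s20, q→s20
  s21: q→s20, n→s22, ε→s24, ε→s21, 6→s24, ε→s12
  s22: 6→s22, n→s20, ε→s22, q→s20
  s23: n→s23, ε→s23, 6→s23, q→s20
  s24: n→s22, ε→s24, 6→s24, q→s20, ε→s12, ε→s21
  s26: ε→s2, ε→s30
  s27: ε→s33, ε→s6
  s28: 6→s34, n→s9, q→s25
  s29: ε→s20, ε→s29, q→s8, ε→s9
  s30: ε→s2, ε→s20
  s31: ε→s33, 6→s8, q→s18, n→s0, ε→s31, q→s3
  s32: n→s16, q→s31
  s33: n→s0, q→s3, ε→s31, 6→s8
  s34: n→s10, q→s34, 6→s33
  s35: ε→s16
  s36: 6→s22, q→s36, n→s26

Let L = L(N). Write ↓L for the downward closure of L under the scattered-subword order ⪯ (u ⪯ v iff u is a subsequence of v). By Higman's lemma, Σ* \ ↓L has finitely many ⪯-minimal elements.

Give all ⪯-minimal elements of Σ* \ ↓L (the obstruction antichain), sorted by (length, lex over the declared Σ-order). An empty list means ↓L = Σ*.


|Q|=37, |F|=20, |δ|=116 (40 ε).
min D↑ (16 st, q0=0, F={7}): 0:6→1,q→2,n→0 1:6→3,q→4,n→1 2:6→5,q→2,n→6 3:6→3,q→7,n→3 4:6→8,q→4,n→4 5:6→9,q→4,n→10 6:6→11,q→6,n→6 7:6→7,q→7,n→7 8:6→8,q→7,n→7 9:6→9,q→7,n→12 10:6→13,q→4,n→10 11:6→13,q→14,n→15 12:6→13,q→7,n→12 13:6→13,q→7,n→8 14:6→8,q→14,n→15 15:6→8,q→15,n→7 [Hopcroft].
'66q': N↓-sim [29, 25, 11, 1] end={s20} rej; 3/3 del acc.
'6q6n': |S_i|=[29, 25, 11, 2, 1] end={s20} rej; 4/4 del acc.
'qn6nn': run [29, 26, 21, 13, 7, 5] end={s19,s2,s20,s26,s30} ∉↓L; 5/5 deletions ∈↓L.
3 obstructions.

A = [66q, 6q6n, qn6nn].


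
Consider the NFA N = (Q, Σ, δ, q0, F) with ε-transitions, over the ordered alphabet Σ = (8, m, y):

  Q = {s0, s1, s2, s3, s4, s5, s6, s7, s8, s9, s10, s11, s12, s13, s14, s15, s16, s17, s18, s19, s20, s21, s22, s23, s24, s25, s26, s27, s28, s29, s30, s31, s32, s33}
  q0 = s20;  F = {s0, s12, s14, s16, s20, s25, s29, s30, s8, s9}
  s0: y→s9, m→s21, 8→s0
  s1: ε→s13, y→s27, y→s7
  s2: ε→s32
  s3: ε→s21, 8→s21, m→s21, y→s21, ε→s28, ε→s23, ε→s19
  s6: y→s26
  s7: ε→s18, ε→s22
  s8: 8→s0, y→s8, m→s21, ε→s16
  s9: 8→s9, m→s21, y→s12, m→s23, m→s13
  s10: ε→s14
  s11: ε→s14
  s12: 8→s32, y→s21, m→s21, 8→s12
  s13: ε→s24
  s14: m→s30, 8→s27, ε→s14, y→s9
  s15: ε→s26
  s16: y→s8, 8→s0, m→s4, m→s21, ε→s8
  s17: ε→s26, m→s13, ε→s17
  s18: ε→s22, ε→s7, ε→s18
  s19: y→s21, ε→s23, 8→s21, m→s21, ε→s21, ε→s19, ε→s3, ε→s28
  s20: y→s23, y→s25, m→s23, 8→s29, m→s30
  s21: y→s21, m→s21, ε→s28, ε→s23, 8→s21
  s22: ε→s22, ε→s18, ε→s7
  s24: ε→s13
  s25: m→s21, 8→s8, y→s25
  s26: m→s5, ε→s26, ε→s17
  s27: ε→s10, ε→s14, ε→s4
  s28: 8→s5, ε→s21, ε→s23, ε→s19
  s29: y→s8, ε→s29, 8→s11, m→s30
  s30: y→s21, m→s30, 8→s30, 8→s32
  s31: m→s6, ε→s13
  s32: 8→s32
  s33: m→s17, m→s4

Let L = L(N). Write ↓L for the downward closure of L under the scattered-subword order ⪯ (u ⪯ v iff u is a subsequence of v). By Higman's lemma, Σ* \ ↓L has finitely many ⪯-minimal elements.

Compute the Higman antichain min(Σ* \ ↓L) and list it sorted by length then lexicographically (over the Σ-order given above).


Antichain: [my, ym, 88yyy].

|Q|=34, |F|=10, |δ|=97 (41 ε).
min D↑ (10 st, q0=0, F={6}): 0:8→1,m→2,y→3 1:8→4,m→2,y→5 2:8→2,m→2,y→6 3:8→5,m→6,y→3 4:8→4,m→2,y→7 5:8→8,m→6,y→5 6:8→6,m→6,y→6 7:8→7,m→6,y→9 8:8→8,m→6,y→7 9:8→9,m→6,y→6 (ε-aug+det+¬).
'my': N↓-sim [23, 11, 6] end={s19,s21,s23,s28,s3,s5} — reject; 2/2 del acc.
'ym': |S_i|=[23, 16, 9] end={s13,s19,s21,s23,s24,s28,s3,s4,s5} ∉↓L; 2/2 del acc.
'88yyy': N↓-sim [23, 21, 18, 11, 8, 6] end={s19,s21,s23,s28,s3,s5} rej; 5/5 single-dels accept.
3 words, ⪯-incomp.


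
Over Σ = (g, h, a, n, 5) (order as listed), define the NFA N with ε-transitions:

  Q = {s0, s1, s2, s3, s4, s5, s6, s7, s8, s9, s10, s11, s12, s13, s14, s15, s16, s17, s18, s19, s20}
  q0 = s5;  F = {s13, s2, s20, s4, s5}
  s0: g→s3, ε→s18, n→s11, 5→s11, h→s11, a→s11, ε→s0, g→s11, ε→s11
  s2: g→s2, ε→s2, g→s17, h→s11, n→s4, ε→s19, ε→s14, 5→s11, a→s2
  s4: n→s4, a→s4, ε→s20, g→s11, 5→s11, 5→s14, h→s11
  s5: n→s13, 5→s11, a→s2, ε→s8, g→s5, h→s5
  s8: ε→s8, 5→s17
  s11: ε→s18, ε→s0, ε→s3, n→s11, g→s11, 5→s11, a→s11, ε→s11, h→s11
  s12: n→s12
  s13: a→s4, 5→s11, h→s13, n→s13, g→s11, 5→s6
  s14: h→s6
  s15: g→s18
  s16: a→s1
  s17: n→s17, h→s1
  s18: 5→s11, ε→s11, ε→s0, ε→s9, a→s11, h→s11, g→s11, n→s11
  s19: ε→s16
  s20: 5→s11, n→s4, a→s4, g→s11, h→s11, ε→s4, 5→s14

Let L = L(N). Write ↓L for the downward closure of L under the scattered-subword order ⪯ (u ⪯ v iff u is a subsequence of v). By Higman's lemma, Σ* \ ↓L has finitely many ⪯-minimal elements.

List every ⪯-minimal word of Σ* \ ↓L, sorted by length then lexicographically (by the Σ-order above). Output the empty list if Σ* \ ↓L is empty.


|Q|=21, |F|=5, |δ|=70 (18 ε).
min D↑ (5 st, q0=0, F={3}): 0:g→0,h→0,a→1,n→2,5→3 1:g→1,h→3,a→1,n→4,5→3 2:g→3,h→2,a→4,n→2,5→3 3:g→3,h→3,a→3,n→3,5→3 4:g→3,h→3,a→4,n→4,5→3.
'5': run [17, 9] end={s0,s1,s11,s14,s17,s18,s3,s6,s9} ∉↓L; 1/1 del acc.
'ah': |S_i|=[17, 14, 7] end={s0,s1,s11,s18,s3,s6,s9} — reject; 2/2 deletions ∈↓L.
'ng': |S_i|=[17, 12, 5] end={s0,s11,s18,s3,s9} ∉↓L; 2/2 del acc.
3 words, ⪯-incomp.

min(Σ*\↓L) = [5, ah, ng].


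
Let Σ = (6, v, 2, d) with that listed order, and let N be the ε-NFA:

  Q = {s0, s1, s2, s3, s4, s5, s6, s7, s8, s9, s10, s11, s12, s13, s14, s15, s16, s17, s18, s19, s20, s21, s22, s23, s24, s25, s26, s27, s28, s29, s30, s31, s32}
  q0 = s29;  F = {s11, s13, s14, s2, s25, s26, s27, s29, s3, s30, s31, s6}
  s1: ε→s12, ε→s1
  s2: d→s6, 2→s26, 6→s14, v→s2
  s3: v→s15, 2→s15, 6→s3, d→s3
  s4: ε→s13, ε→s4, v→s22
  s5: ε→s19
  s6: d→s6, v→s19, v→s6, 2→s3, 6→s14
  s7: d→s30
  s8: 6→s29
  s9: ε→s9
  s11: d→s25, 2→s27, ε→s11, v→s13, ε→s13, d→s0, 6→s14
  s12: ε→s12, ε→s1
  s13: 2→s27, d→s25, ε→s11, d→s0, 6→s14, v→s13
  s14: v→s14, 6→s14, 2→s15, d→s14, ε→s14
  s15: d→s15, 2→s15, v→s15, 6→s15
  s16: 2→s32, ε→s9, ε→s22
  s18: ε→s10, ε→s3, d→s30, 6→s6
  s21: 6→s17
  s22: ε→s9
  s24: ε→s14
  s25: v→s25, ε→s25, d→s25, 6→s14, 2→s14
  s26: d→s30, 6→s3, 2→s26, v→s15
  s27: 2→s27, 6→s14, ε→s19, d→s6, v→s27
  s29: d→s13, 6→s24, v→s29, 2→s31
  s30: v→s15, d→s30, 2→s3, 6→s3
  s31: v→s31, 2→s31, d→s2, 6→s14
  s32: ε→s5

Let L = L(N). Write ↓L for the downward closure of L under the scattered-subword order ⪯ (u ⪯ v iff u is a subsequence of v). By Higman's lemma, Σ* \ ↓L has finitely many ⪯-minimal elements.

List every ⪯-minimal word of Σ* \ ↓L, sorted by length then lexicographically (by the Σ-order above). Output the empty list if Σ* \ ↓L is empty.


|Q|=33, |F|=12, |δ|=83 (21 ε).
min D↑ (12 st, q0=0, F={4}): 0:6→1,v→0,2→2,d→3 1:6→1,v→1,2→4,d→1 2:6→1,v→2,2→2,d→5 3:6→1,v→3,2→6,d→7 4:6→4,v→4,2→4,d→4 5:6→1,v→5,2→8,d→9 6:6→1,v→6,2→6,d→9 7:6→1,v→7,2→1,d→7 8:6→10,v→4,2→8,d→11 9:6→1,v→9,2→10,d→9 10:6→10,v→4,2→4,d→10 11:6→10,v→4,2→10,d→11 (ε-aug+det+¬).
'62': run [16, 4, 1] end={s15} — reject; 2/2 del acc.
'2d2v': N↓-sim [16, 10, 8, 4, 1] end={s15} rej; 4/4 single-dels accept.
'dd22': run [16, 13, 8, 3, 1] end={s15} — reject; 4/4 deletions ∈↓L.
3 words, ⪯-incomp.

Antichain: [62, 2d2v, dd22].


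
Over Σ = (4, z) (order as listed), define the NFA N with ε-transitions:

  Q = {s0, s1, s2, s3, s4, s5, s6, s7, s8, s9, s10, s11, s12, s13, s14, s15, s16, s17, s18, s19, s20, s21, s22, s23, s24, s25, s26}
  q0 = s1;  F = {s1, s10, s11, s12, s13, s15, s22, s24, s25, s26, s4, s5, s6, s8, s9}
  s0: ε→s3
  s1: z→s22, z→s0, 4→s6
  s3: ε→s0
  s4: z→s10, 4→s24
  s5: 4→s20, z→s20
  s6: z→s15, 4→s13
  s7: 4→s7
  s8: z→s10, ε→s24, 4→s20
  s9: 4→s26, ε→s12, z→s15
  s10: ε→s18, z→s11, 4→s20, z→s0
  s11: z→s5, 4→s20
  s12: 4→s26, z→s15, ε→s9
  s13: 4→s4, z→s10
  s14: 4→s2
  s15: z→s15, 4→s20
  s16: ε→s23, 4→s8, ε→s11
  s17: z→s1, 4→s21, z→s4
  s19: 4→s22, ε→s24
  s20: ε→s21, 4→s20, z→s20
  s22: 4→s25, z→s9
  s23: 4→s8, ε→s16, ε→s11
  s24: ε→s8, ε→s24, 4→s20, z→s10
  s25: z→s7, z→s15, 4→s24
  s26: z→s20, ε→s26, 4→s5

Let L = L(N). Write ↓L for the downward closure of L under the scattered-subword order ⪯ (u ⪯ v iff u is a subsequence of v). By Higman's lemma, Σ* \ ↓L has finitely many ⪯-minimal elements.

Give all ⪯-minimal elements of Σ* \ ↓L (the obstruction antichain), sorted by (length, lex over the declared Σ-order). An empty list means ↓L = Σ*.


|Q|=27, |F|=15, |δ|=58 (15 ε).
min D↑ (14 st, q0=0, F={9}): 0:4→1,z→2 1:4→3,z→4 2:4→5,z→6 3:4→7,z→8 4:4→9,z→4 5:4→10,z→4 6:4→11,z→4 7:4→10,z→8 8:4→9,z→12 9:4→9,z→9 10:4→9,z→8 11:4→13,z→9 12:4→9,z→13 13:4→9,z→9 (ε-aug+det+¬).
'4z4': N↓-sim [21, 17, 10, 3] end={s20,s21,s7} — reject; 3/3 single-dels accept.
'z444': run [21, 17, 14, 11, 3] end={s20,s21,s7} ∉↓L; 4/4 single-dels accept.
'zz4z': N↓-sim [21, 17, 13, 5, 2] end={s20,s21} ∉↓L; 4/4 deletions ∈↓L.
'zzz4': run [21, 17, 13, 7, 2] end={s20,s21} — reject; 4/4 deletions ∈↓L.
'44444': N↓-sim [21, 17, 13, 12, 11, 3] end={s20,s21,s7} ∉↓L; 5/5 deletions ∈↓L.
'44zzzz': |S_i|=[21, 17, 13, 8, 6, 3, 2] end={s20,s21} ∉↓L; 6/6 del acc.
6 words, ⪯-incomp.

min(Σ*\↓L) = [4z4, z444, zz4z, zzz4, 44444, 44zzzz].


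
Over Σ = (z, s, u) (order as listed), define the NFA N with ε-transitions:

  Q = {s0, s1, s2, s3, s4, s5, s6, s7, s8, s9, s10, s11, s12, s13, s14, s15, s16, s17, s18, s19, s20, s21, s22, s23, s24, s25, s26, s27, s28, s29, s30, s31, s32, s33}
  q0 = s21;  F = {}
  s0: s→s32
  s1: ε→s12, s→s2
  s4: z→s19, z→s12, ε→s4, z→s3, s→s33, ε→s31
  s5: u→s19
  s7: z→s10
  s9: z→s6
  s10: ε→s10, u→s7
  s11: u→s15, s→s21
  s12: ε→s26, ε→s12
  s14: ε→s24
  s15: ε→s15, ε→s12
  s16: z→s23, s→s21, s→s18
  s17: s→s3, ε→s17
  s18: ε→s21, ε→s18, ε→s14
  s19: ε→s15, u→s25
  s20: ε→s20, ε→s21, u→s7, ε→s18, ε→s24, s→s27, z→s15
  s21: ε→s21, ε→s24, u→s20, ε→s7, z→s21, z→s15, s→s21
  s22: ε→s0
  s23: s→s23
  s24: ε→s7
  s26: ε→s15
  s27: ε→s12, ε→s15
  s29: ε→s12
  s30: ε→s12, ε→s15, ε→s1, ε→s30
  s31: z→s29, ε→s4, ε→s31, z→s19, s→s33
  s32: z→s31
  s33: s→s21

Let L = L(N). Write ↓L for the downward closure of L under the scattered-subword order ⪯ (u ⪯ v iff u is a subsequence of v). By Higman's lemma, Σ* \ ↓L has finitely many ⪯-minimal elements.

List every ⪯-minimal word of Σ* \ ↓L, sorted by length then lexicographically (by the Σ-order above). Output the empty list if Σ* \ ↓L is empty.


A = [ε].

|Q|=34, |F|=0, |δ|=63 (33 ε).
min D↑ (1 st, q0=0, F={0}): 0:z→0,s→0,u→0 [Hopcroft].
ε ∈ L(D↑) ⇒ ↓L = ∅.


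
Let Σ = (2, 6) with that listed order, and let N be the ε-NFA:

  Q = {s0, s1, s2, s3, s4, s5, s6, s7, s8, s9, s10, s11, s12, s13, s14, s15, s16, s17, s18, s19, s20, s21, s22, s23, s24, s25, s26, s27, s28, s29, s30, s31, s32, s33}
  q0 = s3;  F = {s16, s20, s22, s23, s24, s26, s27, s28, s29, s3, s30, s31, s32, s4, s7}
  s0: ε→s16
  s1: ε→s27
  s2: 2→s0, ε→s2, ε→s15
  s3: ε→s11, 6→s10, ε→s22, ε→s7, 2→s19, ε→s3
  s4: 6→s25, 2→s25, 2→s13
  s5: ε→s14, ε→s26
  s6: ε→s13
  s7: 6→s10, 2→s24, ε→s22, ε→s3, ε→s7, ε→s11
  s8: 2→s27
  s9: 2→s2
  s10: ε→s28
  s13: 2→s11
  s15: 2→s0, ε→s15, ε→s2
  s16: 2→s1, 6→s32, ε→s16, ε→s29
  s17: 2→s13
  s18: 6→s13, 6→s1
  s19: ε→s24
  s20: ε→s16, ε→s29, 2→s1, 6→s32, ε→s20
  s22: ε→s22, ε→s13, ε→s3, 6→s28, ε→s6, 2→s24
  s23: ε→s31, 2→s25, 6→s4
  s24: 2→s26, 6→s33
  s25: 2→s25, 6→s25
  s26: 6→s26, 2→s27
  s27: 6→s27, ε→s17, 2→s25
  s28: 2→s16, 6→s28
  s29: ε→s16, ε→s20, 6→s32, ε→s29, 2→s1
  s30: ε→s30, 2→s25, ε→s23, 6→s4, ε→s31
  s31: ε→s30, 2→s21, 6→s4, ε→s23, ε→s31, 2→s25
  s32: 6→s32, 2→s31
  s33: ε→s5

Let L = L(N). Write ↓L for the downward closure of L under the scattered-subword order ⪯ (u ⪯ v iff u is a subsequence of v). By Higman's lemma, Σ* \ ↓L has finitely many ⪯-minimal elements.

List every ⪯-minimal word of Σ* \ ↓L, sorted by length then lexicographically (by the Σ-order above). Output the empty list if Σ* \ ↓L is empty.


Antichain: [2222, 2622, 6222, 626266].

|Q|=34, |F|=15, |δ|=82 (40 ε).
min D↑ (10 st, q0=0, F={7}): 0:2→1,6→2 1:2→3,6→3 2:2→4,6→2 3:2→5,6→3 4:2→5,6→6 5:2→7,6→5 6:2→8,6→6 7:2→7,6→7 8:2→7,6→9 9:2→7,6→7.
'2222': |S_i|=[27, 21, 12, 6, 3] end={s11,s13,s25} ∉↓L; 4/4 del acc.
'2622': run [27, 21, 15, 10, 4] end={s11,s13,s21,s25} ∉↓L; 4/4 del acc.
'6222': run [27, 21, 15, 11, 4] end={s11,s13,s21,s25} ∉↓L; 4/4 single-dels accept.
'626266': N↓-sim [27, 21, 15, 11, 8, 4, 1] end={s25} — reject; 6/6 deletions ∈↓L.
4 obstructions.


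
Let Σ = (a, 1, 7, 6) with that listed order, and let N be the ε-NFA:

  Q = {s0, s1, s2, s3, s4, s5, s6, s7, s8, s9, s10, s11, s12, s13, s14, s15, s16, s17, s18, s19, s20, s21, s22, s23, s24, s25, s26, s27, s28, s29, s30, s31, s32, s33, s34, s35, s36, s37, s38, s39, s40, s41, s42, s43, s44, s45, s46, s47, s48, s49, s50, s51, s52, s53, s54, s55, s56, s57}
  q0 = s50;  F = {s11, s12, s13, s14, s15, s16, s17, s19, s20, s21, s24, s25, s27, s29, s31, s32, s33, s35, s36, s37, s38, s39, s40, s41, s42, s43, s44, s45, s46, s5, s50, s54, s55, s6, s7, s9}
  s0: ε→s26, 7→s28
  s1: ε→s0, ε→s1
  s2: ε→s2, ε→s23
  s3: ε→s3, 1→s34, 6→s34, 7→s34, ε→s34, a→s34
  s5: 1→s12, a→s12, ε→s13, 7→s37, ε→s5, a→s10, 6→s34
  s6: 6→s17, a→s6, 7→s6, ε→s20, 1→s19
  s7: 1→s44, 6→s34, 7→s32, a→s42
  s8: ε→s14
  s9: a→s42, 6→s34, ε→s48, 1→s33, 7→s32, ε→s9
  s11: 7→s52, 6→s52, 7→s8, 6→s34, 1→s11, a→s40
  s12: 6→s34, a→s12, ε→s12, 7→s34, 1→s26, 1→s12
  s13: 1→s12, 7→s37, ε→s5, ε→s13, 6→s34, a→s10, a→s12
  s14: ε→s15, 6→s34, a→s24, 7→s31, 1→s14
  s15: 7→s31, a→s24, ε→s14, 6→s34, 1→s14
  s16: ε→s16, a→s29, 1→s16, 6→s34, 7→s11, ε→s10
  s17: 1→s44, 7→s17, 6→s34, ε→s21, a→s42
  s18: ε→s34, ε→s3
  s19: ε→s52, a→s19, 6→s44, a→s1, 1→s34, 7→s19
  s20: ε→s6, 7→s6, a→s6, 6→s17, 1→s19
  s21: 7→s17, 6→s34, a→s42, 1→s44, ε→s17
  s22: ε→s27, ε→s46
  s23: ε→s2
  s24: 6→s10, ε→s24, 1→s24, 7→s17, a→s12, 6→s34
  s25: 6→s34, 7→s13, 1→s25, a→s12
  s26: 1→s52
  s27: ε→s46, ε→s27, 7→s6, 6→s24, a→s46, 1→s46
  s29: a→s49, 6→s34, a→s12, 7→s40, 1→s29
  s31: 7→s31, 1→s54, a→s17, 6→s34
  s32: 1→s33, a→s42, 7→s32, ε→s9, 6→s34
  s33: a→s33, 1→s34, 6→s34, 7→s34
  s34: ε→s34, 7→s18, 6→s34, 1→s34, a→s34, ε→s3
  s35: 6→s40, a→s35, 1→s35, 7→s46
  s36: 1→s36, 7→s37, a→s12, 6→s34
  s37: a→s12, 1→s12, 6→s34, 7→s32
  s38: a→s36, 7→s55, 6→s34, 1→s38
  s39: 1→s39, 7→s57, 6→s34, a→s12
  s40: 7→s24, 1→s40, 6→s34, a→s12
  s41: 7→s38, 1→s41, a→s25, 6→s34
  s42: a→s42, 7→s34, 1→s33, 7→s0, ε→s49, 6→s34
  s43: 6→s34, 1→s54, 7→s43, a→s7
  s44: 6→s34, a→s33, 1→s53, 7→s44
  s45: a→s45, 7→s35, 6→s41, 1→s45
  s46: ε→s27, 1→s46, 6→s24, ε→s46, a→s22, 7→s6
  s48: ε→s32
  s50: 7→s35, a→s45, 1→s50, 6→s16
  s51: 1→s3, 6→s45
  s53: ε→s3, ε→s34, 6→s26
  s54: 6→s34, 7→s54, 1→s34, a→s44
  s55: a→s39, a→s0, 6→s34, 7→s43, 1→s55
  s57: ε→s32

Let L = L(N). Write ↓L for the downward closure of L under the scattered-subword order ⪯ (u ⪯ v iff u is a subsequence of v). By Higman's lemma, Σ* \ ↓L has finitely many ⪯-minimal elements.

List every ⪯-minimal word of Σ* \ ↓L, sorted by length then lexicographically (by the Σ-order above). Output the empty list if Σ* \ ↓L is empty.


Antichain: [66, 76a7, 6aa7, 77711, a6a717].

|Q|=58, |F|=36, |δ|=209 (42 ε).
min D↑ (31 st, q0=0, F={9}): 0:a→1,1→0,7→2,6→3 1:a→1,1→1,7→2,6→4 2:a→2,1→2,7→5,6→6 3:a→7,1→3,7→8,6→9 4:a→10,1→4,7→11,6→9 5:a→5,1→5,7→12,6→13 6:a→14,1→6,7→13,6→9 7:a→14,1→7,7→6,6→9 8:a→6,1→8,7→15,6→9 9:a→9,1→9,7→9,6→9 10:a→14,1→10,7→16,6→9 11:a→17,1→11,7→18,6→9 12:a→12,1→19,7→12,6→20 13:a→14,1→13,7→20,6→9 14:a→14,1→14,7→9,6→9 15:a→13,1→15,7→21,6→9 16:a→14,1→14,7→22,6→9 17:a→14,1→17,7→22,6→9 18:a→23,1→18,7→24,6→9 19:a→19,1→9,7→19,6→25 20:a→26,1→25,7→20,6→9 21:a→20,1→27,7→21,6→9 22:a→14,1→14,7→28,6→9 23:a→14,1→23,7→28,6→9 24:a→29,1→27,7→24,6→9 25:a→30,1→9,7→25,6→9 26:a→26,1→30,7→9,6→9 27:a→25,1→9,7→27,6→9 28:a→26,1→30,7→28,6→9 29:a→26,1→25,7→28,6→9 30:a→30,1→9,7→9,6→9.
'66': N↓-sim [51, 41, 6] end={s10,s18,s26,s3,s34,s52} rej; 2/2 single-dels accept.
'76a7': |S_i|=[51, 45, 18, 11, 7] end={s0,s18,s26,s28,s3,s34,s52} — reject; 4/4 deletions ∈↓L.
'6aa7': N↓-sim [51, 41, 30, 12, 7] end={s0,s18,s26,s28,s3,s34,s52} — reject; 4/4 deletions ∈↓L.
'77711': |S_i|=[51, 45, 38, 26, 13, 6] end={s18,s26,s3,s34,s52,s53} rej; 5/5 single-dels accept.
'a6a717': |S_i|=[51, 44, 34, 25, 21, 8, 3] end={s18,s3,s34} — reject; 6/6 deletions ∈↓L.
5 minimals (antichain).


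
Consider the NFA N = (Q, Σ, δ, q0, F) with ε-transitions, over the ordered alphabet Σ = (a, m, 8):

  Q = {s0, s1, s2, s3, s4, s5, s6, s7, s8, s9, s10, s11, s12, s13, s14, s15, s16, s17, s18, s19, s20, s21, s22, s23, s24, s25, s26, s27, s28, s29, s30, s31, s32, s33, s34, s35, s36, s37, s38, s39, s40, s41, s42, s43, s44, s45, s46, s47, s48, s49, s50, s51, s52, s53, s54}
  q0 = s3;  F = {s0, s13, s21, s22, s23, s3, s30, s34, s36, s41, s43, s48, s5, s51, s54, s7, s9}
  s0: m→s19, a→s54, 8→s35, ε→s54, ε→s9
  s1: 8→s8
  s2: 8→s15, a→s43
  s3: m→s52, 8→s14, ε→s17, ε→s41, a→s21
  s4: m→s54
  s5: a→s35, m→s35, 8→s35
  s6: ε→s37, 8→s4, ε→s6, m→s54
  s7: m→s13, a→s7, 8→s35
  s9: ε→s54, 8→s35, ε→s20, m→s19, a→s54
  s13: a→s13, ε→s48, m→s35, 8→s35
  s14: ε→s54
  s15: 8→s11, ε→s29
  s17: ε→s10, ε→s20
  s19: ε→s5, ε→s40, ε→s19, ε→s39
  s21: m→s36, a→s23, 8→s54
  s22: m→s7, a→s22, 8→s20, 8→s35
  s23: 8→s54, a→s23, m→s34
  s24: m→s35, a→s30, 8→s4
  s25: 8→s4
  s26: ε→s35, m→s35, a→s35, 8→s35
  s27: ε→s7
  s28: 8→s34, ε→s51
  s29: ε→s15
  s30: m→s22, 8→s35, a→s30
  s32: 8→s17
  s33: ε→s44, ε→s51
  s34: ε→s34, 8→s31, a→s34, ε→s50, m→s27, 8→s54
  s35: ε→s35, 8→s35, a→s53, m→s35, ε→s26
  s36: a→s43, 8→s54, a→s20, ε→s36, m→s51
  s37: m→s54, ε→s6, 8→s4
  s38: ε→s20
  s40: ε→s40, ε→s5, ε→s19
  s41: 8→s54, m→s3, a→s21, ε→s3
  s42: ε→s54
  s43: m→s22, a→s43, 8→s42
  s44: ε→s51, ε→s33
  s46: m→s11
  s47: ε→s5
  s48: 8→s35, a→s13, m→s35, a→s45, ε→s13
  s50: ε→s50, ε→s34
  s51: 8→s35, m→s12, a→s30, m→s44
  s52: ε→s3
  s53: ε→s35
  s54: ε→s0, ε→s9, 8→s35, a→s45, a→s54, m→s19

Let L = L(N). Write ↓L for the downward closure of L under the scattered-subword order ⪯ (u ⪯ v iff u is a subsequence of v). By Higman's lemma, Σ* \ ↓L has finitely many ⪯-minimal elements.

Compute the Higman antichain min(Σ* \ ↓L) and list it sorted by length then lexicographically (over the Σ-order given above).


min(Σ*\↓L) = [88, 8ma, 8mm, amm8, aammmm].

|Q|=55, |F|=17, |δ|=124 (45 ε).
min D↑ (14 st, q0=0, F={6}): 0:a→1,m→0,8→2 1:a→3,m→4,8→2 2:a→2,m→5,8→6 3:a→3,m→7,8→2 4:a→8,m→9,8→2 5:a→6,m→6,8→6 6:a→6,m→6,8→6 7:a→7,m→10,8→2 8:a→8,m→11,8→2 9:a→12,m→9,8→6 10:a→10,m→13,8→6 11:a→11,m→10,8→6 12:a→12,m→11,8→6 13:a→13,m→6,8→6 [Hopcroft].
'88': run [36, 15, 3] end={s26,s35,s53} — reject; 2/2 deletions ∈↓L.
'8ma': run [36, 15, 7, 3] end={s26,s35,s53} rej; 3/3 del acc.
'8mm': |S_i|=[36, 15, 7, 3] end={s26,s35,s53} — reject; 3/3 single-dels accept.
'amm8': run [36, 30, 28, 19, 4] end={s20,s26,s35,s53} — reject; 4/4 deletions ∈↓L.
'aammmm': run [36, 30, 24, 20, 12, 6, 3] end={s26,s35,s53} — reject; 6/6 deletions ∈↓L.
5 obstructions.


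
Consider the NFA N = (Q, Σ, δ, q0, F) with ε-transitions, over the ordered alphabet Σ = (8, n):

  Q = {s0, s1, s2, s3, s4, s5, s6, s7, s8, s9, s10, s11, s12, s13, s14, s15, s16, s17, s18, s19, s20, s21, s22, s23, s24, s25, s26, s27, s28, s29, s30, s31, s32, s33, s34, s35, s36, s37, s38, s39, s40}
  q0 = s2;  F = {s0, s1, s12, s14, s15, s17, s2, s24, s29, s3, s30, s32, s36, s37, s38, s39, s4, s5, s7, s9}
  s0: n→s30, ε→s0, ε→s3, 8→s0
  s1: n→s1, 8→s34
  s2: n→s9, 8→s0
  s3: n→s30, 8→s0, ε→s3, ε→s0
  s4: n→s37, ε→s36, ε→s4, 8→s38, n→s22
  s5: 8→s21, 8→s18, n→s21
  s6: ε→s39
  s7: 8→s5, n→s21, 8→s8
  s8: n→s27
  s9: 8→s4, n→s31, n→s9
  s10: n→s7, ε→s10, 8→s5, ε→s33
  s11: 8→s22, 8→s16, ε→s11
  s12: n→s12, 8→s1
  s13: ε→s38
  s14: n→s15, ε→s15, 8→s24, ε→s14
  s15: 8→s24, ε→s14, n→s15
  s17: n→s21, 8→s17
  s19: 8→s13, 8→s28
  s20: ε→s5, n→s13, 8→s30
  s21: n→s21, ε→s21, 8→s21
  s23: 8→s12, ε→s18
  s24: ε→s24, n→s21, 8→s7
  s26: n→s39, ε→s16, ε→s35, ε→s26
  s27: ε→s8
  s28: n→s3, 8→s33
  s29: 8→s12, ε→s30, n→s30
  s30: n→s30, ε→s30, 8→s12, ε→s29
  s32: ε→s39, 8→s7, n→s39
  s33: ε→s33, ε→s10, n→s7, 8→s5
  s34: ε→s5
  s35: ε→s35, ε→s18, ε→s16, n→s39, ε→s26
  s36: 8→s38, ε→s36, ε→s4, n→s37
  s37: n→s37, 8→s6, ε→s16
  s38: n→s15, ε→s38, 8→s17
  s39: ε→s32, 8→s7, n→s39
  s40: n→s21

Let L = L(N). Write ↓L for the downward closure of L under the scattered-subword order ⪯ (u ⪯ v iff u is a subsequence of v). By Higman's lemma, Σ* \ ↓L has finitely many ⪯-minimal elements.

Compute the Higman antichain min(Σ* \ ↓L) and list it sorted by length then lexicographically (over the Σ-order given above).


|Q|=41, |F|=20, |δ|=101 (38 ε).
min D↑ (16 st, q0=0, F={13}): 0:8→1,n→2 1:8→1,n→3 2:8→4,n→2 3:8→5,n→3 4:8→6,n→7 5:8→8,n→5 6:8→9,n→10 7:8→11,n→7 8:8→12,n→8 9:8→9,n→13 10:8→14,n→10 11:8→15,n→11 12:8→13,n→13 13:8→13,n→13 14:8→15,n→13 15:8→12,n→13.
'n888n': N↓-sim [29, 26, 22, 16, 9, 3] end={s21,s27,s8} ∉↓L; 5/5 del acc.
'8n8888': |S_i|=[29, 26, 20, 13, 8, 6, 2] end={s18,s21} — reject; 6/6 deletions ∈↓L.
2 minimals (antichain).

A = [n888n, 8n8888].


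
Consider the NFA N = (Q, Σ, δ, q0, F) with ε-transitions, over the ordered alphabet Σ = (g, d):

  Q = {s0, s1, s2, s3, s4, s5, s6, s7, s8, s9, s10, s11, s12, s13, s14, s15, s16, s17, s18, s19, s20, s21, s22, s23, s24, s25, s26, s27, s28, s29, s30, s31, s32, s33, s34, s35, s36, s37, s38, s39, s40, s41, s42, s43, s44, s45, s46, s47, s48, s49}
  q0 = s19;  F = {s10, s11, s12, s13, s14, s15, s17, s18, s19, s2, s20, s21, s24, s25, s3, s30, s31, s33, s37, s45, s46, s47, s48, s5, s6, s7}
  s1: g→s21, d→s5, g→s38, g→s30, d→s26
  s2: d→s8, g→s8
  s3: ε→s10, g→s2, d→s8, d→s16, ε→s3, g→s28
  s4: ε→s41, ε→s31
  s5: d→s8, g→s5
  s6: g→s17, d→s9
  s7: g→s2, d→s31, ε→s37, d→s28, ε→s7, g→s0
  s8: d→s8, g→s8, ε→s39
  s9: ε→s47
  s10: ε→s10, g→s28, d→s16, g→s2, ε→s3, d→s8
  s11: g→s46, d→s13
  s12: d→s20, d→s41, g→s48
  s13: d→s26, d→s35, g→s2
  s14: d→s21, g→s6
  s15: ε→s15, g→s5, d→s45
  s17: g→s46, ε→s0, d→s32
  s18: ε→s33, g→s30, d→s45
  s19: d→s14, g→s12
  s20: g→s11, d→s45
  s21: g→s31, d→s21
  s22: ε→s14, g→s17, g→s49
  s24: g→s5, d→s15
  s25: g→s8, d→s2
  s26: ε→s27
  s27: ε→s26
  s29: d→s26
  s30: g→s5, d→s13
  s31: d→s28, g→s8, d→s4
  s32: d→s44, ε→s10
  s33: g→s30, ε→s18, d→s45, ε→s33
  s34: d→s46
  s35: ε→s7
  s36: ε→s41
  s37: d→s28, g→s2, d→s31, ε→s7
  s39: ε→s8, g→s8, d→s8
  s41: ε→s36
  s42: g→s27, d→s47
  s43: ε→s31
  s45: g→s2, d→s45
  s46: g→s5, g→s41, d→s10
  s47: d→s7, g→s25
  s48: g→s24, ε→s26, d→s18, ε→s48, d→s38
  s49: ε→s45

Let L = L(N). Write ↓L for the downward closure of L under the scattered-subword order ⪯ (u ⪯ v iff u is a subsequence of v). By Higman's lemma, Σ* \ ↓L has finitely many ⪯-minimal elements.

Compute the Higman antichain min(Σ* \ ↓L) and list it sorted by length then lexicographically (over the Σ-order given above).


|Q|=50, |F|=26, |δ|=108 (28 ε).
min D↑ (24 st, q0=0, F={23}): 0:g→1,d→2 1:g→3,d→4 2:g→5,d→6 3:g→7,d→8 4:g→9,d→10 5:g→11,d→12 6:g→13,d→6 7:g→14,d→15 8:g→16,d→10 9:g→17,d→18 10:g→19,d→10 11:g→17,d→20 12:g→21,d→22 13:g→23,d→13 14:g→14,d→23 15:g→14,d→10 16:g→14,d→18 17:g→14,d→20 18:g→19,d→22 19:g→23,d→23 20:g→19,d→23 21:g→23,d→19 22:g→19,d→13 23:g→23,d→23.
'ddgg': run [41, 37, 25, 10, 2] end={s39,s8} — reject; 4/4 deletions ∈↓L.
'ggggd': N↓-sim [41, 38, 33, 24, 8, 2] end={s39,s8} rej; 5/5 del acc.
'gddgd': N↓-sim [41, 38, 33, 20, 5, 2] end={s39,s8} — reject; 5/5 deletions ∈↓L.
'dggdd': |S_i|=[41, 37, 29, 16, 9, 4] end={s16,s39,s44,s8} — reject; 5/5 deletions ∈↓L.
'dgdddg': |S_i|=[41, 37, 29, 23, 16, 7, 2] end={s39,s8} — reject; 6/6 del acc.
5 minimals (antichain).

Antichain: [ddgg, ggggd, gddgd, dggdd, dgdddg].


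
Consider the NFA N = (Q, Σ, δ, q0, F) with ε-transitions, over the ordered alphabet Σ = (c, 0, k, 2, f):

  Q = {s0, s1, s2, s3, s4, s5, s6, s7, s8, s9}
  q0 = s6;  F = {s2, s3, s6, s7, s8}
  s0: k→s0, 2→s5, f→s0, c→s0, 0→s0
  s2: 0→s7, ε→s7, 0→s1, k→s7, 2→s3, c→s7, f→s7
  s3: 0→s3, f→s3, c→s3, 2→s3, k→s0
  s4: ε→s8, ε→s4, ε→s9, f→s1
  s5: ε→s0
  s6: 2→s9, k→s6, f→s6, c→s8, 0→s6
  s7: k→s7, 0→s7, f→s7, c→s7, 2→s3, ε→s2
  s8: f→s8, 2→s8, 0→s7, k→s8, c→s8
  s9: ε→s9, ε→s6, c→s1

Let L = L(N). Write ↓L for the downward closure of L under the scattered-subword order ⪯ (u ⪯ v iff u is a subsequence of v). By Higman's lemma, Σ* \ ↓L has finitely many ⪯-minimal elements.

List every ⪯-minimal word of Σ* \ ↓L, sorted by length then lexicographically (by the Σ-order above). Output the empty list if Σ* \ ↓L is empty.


|Q|=10, |F|=5, |δ|=41 (8 ε).
min D↑ (5 st, q0=0, F={4}): 0:c→1,0→0,k→0,2→0,f→0 1:c→1,0→2,k→1,2→1,f→1 2:c→2,0→2,k→2,2→3,f→2 3:c→3,0→3,k→4,2→3,f→3 4:c→4,0→4,k→4,2→4,f→4 (ε-aug+det+¬).
'c02k': run [9, 7, 6, 3, 2] end={s0,s5} rej; 4/4 deletions ∈↓L.
1 obstructions.

A = [c02k].
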